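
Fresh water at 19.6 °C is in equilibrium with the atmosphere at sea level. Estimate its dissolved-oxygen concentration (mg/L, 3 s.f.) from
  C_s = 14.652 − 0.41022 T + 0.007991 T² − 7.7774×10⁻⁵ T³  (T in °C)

C_s = 14.652 − 0.41022×19.6 + 0.007991×19.6² − 7.7774×10⁻⁵×19.6³ = 9.096 mg/L.

C_s ≈ 9.10 mg/L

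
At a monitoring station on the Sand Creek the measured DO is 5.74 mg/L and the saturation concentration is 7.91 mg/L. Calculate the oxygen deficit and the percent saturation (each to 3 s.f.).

D ≈ 2.17 mg/L; 72.6 % saturation

D = C_s − C = 7.91 − 5.74 = 2.17 mg/L.
% saturation = 5.74/7.91 × 100 = 72.6 %.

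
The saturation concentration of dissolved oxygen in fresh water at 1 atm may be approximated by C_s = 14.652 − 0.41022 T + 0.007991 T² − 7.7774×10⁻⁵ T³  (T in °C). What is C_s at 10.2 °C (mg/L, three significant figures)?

C_s ≈ 11.2 mg/L

C_s = 14.652 − 0.41022×10.2 + 0.007991×10.2² − 7.7774×10⁻⁵×10.2³ = 11.22 mg/L.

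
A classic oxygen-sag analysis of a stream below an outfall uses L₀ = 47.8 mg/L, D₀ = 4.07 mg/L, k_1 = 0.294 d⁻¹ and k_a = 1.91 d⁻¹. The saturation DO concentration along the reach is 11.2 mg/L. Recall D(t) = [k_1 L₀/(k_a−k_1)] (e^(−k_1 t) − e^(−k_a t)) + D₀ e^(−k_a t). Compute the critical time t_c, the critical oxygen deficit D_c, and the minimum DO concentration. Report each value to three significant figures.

t_c = [1/(k_a−k_1)] ln[(k_a/k_1)(1 − D₀(k_a−k_1)/(k_1 L₀))]
= [1/(1.91−0.294)] ln[(1.91/0.294)(1 − 4.07×1.616/(0.294×47.8))]
= (1/1.616) ln[6.497 × 0.5320] = 0.6188 × ln(3.456) = 0.6188 × 1.240 = 0.7674 d.
D_c = (k_1/k_a) L₀ e^(−k_1 t_c) = (0.294/1.91) × 47.8 × e^(−0.294×0.7674) = 0.1539 × 47.8 × 0.7980 = 5.872 mg/L.
Minimum DO = C_s − D_c = 11.2 − 5.872 = 5.328 mg/L.

t_c ≈ 0.767 d; D_c ≈ 5.87 mg/L; min DO ≈ 5.33 mg/L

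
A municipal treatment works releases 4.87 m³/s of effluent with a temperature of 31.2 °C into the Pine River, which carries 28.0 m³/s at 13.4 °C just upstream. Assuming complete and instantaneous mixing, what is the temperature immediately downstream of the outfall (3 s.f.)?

Flow-weighted mixing: C = (Q_r C_r + Q_w C_w)/(Q_r + Q_w)
= (28.0×13.4 + 4.87×31.2)/(28.0 + 4.87) = 527.1/32.87 = 16.04 °C.

16.0 °C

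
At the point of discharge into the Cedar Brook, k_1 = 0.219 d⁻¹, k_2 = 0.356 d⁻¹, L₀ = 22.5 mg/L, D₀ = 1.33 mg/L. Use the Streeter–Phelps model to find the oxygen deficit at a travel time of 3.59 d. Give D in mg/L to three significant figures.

k_1 L₀/(k_2−k_1) = 0.219×22.5/(0.356−0.219) = 4.928/0.1370 = 35.97 mg/L.
e^(−k_1 t) = e^(−0.219×3.590) = 0.4556; e^(−k_2 t) = e^(−0.356×3.590) = 0.2786.
D = 35.97 × (0.4556 − 0.2786) + 1.33 × 0.2786 = 6.366 + 0.3705 = 6.736 mg/L.

D ≈ 6.74 mg/L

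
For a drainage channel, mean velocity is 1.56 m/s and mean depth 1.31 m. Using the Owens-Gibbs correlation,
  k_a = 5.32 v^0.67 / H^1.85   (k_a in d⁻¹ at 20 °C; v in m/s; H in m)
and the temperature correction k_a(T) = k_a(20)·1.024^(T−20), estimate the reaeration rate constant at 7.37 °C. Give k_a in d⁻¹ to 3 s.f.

k_a(20) = 5.32 × 1.56^0.67 / 1.31^1.85 = 5.32 × 1.347 / 1.648 = 4.349 d⁻¹.
k_a(7.37) = 4.349 × 1.024^(7.37−20) = 4.349 × 0.7412 = 3.223 d⁻¹.

k_a ≈ 3.22 d⁻¹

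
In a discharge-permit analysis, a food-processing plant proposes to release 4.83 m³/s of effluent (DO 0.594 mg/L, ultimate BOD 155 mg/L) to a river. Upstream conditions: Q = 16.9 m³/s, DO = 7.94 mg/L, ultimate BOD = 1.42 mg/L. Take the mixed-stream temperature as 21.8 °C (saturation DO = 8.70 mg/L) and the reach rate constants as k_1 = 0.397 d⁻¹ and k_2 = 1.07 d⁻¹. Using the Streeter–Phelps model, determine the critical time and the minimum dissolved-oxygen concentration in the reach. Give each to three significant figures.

Mixed DO = (16.9×7.94 + 4.83×0.594)/(16.9+4.83) = 137.1/21.73 = 6.307 mg/L.
Mixed L₀ = (16.9×1.42 + 4.83×155)/(21.73) = 772.6/21.73 = 35.56 mg/L.
Initial deficit D₀ = C_s − DO₀ = 8.70 − 6.307 = 2.393 mg/L.
t_c = (1/0.6730) ln[(1.07/0.397)(1 − 2.393×0.6730/(0.397×35.56))] = 1.486 × ln(2.388) = 1.293 d.
D_c = (0.397/1.07) × 35.56 × e^(−0.397×1.293) = 0.3710 × 35.56 × 0.5984 = 7.895 mg/L.
Minimum DO = 8.70 − 7.895 = 0.8049 mg/L.

t_c ≈ 1.29 d; minimum DO ≈ 0.805 mg/L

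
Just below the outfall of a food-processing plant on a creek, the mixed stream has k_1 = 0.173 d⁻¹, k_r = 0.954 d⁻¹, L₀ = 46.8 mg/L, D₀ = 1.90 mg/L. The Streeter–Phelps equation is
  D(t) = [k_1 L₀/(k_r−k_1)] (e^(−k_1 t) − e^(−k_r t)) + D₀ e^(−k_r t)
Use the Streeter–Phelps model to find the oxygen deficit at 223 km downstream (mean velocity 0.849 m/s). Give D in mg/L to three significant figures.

D ≈ 5.66 mg/L

Travel time t = x/v = 223 km / (0.849 m/s) = 223000 m / 0.849 m/s = 262700 s = 3.040 d.
k_1 L₀/(k_r−k_1) = 0.173×46.8/(0.954−0.173) = 8.096/0.7810 = 10.37 mg/L.
e^(−k_1 t) = e^(−0.173×3.040) = 0.5910; e^(−k_r t) = e^(−0.954×3.040) = 0.05501.
D = 10.37 × (0.5910 − 0.05501) + 1.90 × 0.05501 = 5.556 + 0.1045 = 5.661 mg/L.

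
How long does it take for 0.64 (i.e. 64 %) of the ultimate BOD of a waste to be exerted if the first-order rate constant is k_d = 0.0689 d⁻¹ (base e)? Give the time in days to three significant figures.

t ≈ 14.8 d

y/L₀ = 1 − e^(−k_d t) = 0.64 ⇒ e^(−k_d t) = 0.360
t = −ln(0.360) / 0.0689 = 1.022 / 0.0689 = 14.83 d.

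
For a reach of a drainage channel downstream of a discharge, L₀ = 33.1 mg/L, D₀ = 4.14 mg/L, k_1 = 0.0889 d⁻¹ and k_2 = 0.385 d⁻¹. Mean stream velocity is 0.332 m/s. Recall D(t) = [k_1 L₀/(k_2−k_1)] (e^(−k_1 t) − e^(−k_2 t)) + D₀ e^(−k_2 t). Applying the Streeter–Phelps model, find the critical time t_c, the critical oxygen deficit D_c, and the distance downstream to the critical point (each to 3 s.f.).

At the critical point dD/dt = 0, so k_1 L₀ e^(−k_1 t) = k_2 D. Substituting D(t) from the Streeter–Phelps equation and solving for t gives
t_c = ln[(k_2/k_1)(1 − D₀(k_2−k_1)/(k_1 L₀))] / (k_2−k_1).
Here k_2−k_1 = 0.2961 d⁻¹ and 1 − D₀(k_2−k_1)/(k_1 L₀) = 1 − 4.14×0.2961/(0.0889×33.1) = 0.5834, so
t_c = ln(4.331 × 0.5834) / 0.2961 = 0.9269 / 0.2961 = 3.130 d.
D_c = (k_1/k_2) L₀ e^(−k_1 t_c) = (0.0889/0.385) × 33.1 × e^(−0.0889×3.130) = 0.2309 × 33.1 × 0.7571 = 5.786 mg/L.
x_c = v t_c = 0.332 m/s × 3.130 d × 86400 s/d = 89790 m ≈ 89.8 km.

t_c ≈ 3.13 d; D_c ≈ 5.79 mg/L; x_c ≈ 89.8 km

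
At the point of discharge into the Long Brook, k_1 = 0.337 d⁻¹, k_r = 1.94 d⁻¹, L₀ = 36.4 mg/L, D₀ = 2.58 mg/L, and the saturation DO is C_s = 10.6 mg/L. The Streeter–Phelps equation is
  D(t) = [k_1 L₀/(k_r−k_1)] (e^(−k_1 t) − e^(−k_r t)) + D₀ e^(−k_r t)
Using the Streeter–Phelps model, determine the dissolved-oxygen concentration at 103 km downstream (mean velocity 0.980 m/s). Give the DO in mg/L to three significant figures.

DO ≈ 6.00 mg/L

Travel time t = x/v = 103 km / (0.980 m/s) = 103000 m / 0.980 m/s = 105100 s = 1.216 d.
k_1 L₀/(k_r−k_1) = 0.337×36.4/(1.94−0.337) = 12.27/1.603 = 7.652 mg/L.
e^(−k_1 t) = e^(−0.337×1.216) = 0.6637; e^(−k_r t) = e^(−1.94×1.216) = 0.09443.
D = 7.652 × (0.6637 − 0.09443) + 2.58 × 0.09443 = 4.356 + 0.2436 = 4.600 mg/L.
DO = C_s − D = 10.6 − 4.600 = 6.000 mg/L.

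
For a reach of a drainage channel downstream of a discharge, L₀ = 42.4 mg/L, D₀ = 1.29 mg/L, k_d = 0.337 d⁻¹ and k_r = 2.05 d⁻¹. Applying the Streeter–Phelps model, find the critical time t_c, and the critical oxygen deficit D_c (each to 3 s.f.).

t_c ≈ 0.956 d; D_c ≈ 5.05 mg/L

t_c = [1/(k_r−k_d)] ln[(k_r/k_d)(1 − D₀(k_r−k_d)/(k_d L₀))]
= [1/(2.05−0.337)] ln[(2.05/0.337)(1 − 1.29×1.713/(0.337×42.4))]
= (1/1.713) ln[6.083 × 0.8453] = 0.5838 × ln(5.142) = 0.5838 × 1.638 = 0.9559 d.
D_c = (k_d/k_r) L₀ e^(−k_d t_c) = (0.337/2.05) × 42.4 × e^(−0.337×0.9559) = 0.1644 × 42.4 × 0.7246 = 5.051 mg/L.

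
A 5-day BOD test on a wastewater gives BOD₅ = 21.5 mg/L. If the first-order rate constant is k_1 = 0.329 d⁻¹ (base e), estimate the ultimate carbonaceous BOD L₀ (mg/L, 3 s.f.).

L₀ ≈ 26.6 mg/L

BOD₅ = L₀(1 − e^(−5k_1)) ⇒ L₀ = BOD₅ / (1 − e^(−5×0.329))
= 21.5 / (1 − 0.1930) = 21.5 / 0.8070 = 26.64 mg/L.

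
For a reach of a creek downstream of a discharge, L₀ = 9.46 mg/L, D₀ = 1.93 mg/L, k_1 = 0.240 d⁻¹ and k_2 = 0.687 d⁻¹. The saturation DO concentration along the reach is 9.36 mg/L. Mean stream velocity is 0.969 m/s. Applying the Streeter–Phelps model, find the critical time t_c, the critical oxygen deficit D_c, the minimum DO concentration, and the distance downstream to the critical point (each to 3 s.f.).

At the critical point dD/dt = 0, so k_1 L₀ e^(−k_1 t) = k_2 D. Substituting D(t) from the Streeter–Phelps equation and solving for t gives
t_c = ln[(k_2/k_1)(1 − D₀(k_2−k_1)/(k_1 L₀))] / (k_2−k_1).
Here k_2−k_1 = 0.4470 d⁻¹ and 1 − D₀(k_2−k_1)/(k_1 L₀) = 1 − 1.93×0.4470/(0.240×9.46) = 0.6200, so
t_c = ln(2.863 × 0.6200) / 0.4470 = 0.5737 / 0.4470 = 1.283 d.
L(t_c) = L₀ e^(−k_1 t_c) = 9.46 × 0.7349 = 6.952 mg/L, and at the critical point k_2 D_c = k_1 L, so D_c = (0.240/0.687) × 6.952 = 2.429 mg/L.
Minimum DO = C_s − D_c = 9.36 − 2.429 = 6.931 mg/L.
x_c = v t_c = 0.969 m/s × 1.283 d × 86400 s/d = 107500 m ≈ 107 km.

t_c ≈ 1.28 d; D_c ≈ 2.43 mg/L; min DO ≈ 6.93 mg/L; x_c ≈ 107 km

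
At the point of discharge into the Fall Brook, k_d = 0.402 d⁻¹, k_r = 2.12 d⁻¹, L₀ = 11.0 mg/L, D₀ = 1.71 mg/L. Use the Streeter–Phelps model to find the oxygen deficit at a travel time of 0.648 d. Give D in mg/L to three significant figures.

k_d L₀/(k_r−k_d) = 0.402×11.0/(2.12−0.402) = 4.422/1.718 = 2.574 mg/L.
e^(−k_d t) = e^(−0.402×0.6480) = 0.7707; e^(−k_r t) = e^(−2.12×0.6480) = 0.2532.
D = 2.574 × (0.7707 − 0.2532) + 1.71 × 0.2532 = 1.332 + 0.4329 = 1.765 mg/L.

D ≈ 1.76 mg/L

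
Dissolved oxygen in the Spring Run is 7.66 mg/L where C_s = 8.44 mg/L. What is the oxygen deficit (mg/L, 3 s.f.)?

D = C_s − C = 8.44 − 7.66 = 0.780 mg/L.

D ≈ 0.780 mg/L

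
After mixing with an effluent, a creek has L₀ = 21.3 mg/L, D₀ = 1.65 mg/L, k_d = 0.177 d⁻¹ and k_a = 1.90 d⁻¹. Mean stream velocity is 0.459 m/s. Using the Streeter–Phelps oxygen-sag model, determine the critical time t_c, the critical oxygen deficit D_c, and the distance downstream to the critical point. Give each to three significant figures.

t_c ≈ 0.563 d; D_c ≈ 1.80 mg/L; x_c ≈ 22.3 km

t_c = [1/(k_a−k_d)] ln[(k_a/k_d)(1 − D₀(k_a−k_d)/(k_d L₀))]
= [1/(1.90−0.177)] ln[(1.90/0.177)(1 − 1.65×1.723/(0.177×21.3))]
= (1/1.723) ln[10.73 × 0.2459] = 0.5804 × ln(2.640) = 0.5804 × 0.9707 = 0.5634 d.
D_c = (k_d/k_a) L₀ e^(−k_d t_c) = (0.177/1.90) × 21.3 × e^(−0.177×0.5634) = 0.09316 × 21.3 × 0.9051 = 1.796 mg/L.
x_c = v t_c = 0.459 m/s × 0.5634 d × 86400 s/d = 22340 m ≈ 22.3 km.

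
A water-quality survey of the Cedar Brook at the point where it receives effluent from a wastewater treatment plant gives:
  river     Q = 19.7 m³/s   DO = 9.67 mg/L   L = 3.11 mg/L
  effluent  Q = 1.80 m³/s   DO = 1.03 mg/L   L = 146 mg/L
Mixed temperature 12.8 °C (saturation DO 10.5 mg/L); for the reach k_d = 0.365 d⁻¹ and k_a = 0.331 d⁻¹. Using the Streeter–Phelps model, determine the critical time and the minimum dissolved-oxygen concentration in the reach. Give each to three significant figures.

t_c ≈ 2.59 d; minimum DO ≈ 4.05 mg/L

Mixed DO = (19.7×9.67 + 1.80×1.03)/(19.7+1.80) = 192.4/21.50 = 8.947 mg/L.
Mixed L₀ = (19.7×3.11 + 1.80×146)/(21.50) = 324.1/21.50 = 15.07 mg/L.
Initial deficit D₀ = C_s − DO₀ = 10.5 − 8.947 = 1.553 mg/L.
t_c = (1/-0.03400) ln[(0.331/0.365)(1 − 1.553×-0.03400/(0.365×15.07))] = -29.41 × ln(0.9156) = 2.595 d.
D_c = (0.365/0.331) × 15.07 × e^(−0.365×2.595) = 1.103 × 15.07 × 0.3879 = 6.447 mg/L.
Minimum DO = 10.5 − 6.447 = 4.053 mg/L.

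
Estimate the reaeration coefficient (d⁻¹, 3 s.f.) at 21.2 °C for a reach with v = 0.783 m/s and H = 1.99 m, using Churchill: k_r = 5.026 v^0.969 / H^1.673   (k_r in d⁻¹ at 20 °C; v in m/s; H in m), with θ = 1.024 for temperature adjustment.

k_r(20) = 5.026 × 0.783^0.969 / 1.99^1.673 = 5.026 × 0.7890 / 3.162 = 1.254 d⁻¹.
k_r(21.2) = 1.254 × 1.024^(21.2−20) = 1.254 × 1.029 = 1.290 d⁻¹.

k_r ≈ 1.29 d⁻¹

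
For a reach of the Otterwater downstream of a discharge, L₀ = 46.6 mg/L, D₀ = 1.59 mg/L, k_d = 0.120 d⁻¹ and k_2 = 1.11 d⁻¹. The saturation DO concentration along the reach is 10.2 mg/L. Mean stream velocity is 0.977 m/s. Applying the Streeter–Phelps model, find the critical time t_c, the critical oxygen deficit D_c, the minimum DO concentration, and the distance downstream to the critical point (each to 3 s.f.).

With k_2/k_d = 9.250 and 1 − D₀(k_2−k_d)/(k_d L₀) = 0.7185,
t_c = ln(9.250 × 0.7185) / (1.11 − 0.120) = ln(6.646) / 0.9900 = 1.894/0.9900 = 1.913 d.
D_c = (k_d/k_2) L₀ e^(−k_d t_c) = (0.120/1.11) × 46.6 × e^(−0.120×1.913) = 0.1081 × 46.6 × 0.7949 = 4.004 mg/L.
Minimum DO = C_s − D_c = 10.2 − 4.004 = 6.196 mg/L.
x_c = v t_c = 0.977 m/s × 1.913 d × 86400 s/d = 161500 m ≈ 161 km.

t_c ≈ 1.91 d; D_c ≈ 4.00 mg/L; min DO ≈ 6.20 mg/L; x_c ≈ 161 km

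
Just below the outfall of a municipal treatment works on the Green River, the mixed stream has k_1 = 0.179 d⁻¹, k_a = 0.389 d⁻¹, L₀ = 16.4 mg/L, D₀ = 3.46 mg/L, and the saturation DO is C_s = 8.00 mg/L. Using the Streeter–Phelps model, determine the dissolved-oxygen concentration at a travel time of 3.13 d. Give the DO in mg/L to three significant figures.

k_1 L₀/(k_a−k_1) = 0.179×16.4/(0.389−0.179) = 2.936/0.2100 = 13.98 mg/L.
e^(−k_1 t) = e^(−0.179×3.130) = 0.5711; e^(−k_a t) = e^(−0.389×3.130) = 0.2959.
D = 13.98 × (0.5711 − 0.2959) + 3.46 × 0.2959 = 3.846 + 1.024 = 4.870 mg/L.
DO = C_s − D = 8.00 − 4.870 = 3.130 mg/L.

DO ≈ 3.13 mg/L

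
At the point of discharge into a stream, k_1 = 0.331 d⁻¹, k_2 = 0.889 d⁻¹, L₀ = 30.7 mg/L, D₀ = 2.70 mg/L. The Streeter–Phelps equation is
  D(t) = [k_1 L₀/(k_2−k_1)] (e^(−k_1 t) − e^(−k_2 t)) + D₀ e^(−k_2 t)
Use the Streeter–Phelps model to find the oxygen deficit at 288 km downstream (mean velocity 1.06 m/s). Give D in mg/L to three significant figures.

D ≈ 5.48 mg/L

Travel time t = x/v = 288 km / (1.06 m/s) = 288000 m / 1.06 m/s = 271700 s = 3.145 d.
k_1 L₀/(k_2−k_1) = 0.331×30.7/(0.889−0.331) = 10.16/0.5580 = 18.21 mg/L.
e^(−k_1 t) = e^(−0.331×3.145) = 0.3531; e^(−k_2 t) = e^(−0.889×3.145) = 0.06108.
D = 18.21 × (0.3531 − 0.06108) + 2.70 × 0.06108 = 5.319 + 0.1649 = 5.484 mg/L.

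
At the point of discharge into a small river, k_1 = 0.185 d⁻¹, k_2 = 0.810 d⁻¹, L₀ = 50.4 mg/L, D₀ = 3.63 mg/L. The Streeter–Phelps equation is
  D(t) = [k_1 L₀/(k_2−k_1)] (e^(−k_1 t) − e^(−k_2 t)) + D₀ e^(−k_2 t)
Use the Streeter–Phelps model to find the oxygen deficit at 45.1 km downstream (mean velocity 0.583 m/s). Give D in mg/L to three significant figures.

D ≈ 7.18 mg/L

Travel time t = x/v = 45.1 km / (0.583 m/s) = 45100 m / 0.583 m/s = 77360 s = 0.8954 d.
k_1 L₀/(k_2−k_1) = 0.185×50.4/(0.810−0.185) = 9.324/0.6250 = 14.92 mg/L.
e^(−k_1 t) = e^(−0.185×0.8954) = 0.8474; e^(−k_2 t) = e^(−0.810×0.8954) = 0.4842.
D = 14.92 × (0.8474 − 0.4842) + 3.63 × 0.4842 = 5.417 + 1.758 = 7.175 mg/L.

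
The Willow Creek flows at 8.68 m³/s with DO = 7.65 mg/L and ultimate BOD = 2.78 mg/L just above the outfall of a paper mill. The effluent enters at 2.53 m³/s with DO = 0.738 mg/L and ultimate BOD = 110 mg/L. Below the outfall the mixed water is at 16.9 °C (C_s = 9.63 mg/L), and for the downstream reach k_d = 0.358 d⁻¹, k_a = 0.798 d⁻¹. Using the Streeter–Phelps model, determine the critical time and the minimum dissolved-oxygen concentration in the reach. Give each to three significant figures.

Mixed DO = (8.68×7.65 + 2.53×0.738)/(8.68+2.53) = 68.27/11.21 = 6.090 mg/L.
Mixed L₀ = (8.68×2.78 + 2.53×110)/(11.21) = 302.4/11.21 = 26.98 mg/L.
Initial deficit D₀ = C_s − DO₀ = 9.63 − 6.090 = 3.540 mg/L.
t_c = (1/0.4400) ln[(0.798/0.358)(1 − 3.540×0.4400/(0.358×26.98))] = 2.273 × ln(1.870) = 1.422 d.
D_c = (0.358/0.798) × 26.98 × e^(−0.358×1.422) = 0.4486 × 26.98 × 0.6010 = 7.274 mg/L.
Minimum DO = 9.63 − 7.274 = 2.356 mg/L.

t_c ≈ 1.42 d; minimum DO ≈ 2.36 mg/L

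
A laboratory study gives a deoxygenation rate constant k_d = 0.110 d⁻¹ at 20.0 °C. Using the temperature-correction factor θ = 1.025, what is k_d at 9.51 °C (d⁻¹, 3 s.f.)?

k_d(T₂) = k_d(T₁) · θ^(T₂−T₁) = 0.110 × 1.025^(9.51−20.0)
= 0.110 × 1.025^-10.5 = 0.110 × 0.7718 = 0.08490 d⁻¹.

k_d ≈ 0.0849 d⁻¹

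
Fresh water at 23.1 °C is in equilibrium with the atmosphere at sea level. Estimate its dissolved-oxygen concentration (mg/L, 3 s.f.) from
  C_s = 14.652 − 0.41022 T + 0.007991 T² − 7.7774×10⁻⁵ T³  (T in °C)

C_s = 14.652 − 0.41022×23.1 + 0.007991×23.1² − 7.7774×10⁻⁵×23.1³ = 8.481 mg/L.

C_s ≈ 8.48 mg/L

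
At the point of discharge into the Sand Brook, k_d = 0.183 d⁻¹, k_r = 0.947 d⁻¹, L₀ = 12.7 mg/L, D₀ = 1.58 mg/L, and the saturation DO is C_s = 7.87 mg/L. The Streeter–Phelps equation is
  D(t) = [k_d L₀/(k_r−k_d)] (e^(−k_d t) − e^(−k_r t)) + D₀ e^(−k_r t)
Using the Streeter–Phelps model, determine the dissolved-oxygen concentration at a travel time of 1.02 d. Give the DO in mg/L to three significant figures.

DO ≈ 5.90 mg/L

k_d L₀/(k_r−k_d) = 0.183×12.7/(0.947−0.183) = 2.324/0.7640 = 3.042 mg/L.
e^(−k_d t) = e^(−0.183×1.020) = 0.8297; e^(−k_r t) = e^(−0.947×1.020) = 0.3806.
D = 3.042 × (0.8297 − 0.3806) + 1.58 × 0.3806 = 1.366 + 0.6014 = 1.968 mg/L.
DO = C_s − D = 7.87 − 1.968 = 5.902 mg/L.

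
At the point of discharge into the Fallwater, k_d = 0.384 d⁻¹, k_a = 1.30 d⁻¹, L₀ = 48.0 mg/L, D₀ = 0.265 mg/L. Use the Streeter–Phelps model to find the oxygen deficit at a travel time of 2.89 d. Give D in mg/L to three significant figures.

k_d L₀/(k_a−k_d) = 0.384×48.0/(1.30−0.384) = 18.43/0.9160 = 20.12 mg/L.
e^(−k_d t) = e^(−0.384×2.890) = 0.3296; e^(−k_a t) = e^(−1.30×2.890) = 0.02335.
D = 20.12 × (0.3296 − 0.02335) + 0.265 × 0.02335 = 6.163 + 0.006189 = 6.169 mg/L.

D ≈ 6.17 mg/L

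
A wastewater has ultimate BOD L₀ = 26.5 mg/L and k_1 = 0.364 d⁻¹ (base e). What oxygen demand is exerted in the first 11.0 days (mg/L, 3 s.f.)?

y_t = L₀(1 − e^(−k_1 t)) = 26.5 × (1 − e^(−0.364×11.0))
= 26.5 × (1 − 0.01824) = 26.5 × 0.9818 = 26.02 mg/L.

y ≈ 26.0 mg/L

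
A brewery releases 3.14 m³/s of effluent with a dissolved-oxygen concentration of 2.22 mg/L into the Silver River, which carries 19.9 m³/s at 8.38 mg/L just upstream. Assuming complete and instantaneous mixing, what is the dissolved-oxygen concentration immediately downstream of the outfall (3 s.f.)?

Flow-weighted mixing: C = (Q_r C_r + Q_w C_w)/(Q_r + Q_w)
= (19.9×8.38 + 3.14×2.22)/(19.9 + 3.14) = 173.7/23.04 = 7.540 mg/L.

7.54 mg/L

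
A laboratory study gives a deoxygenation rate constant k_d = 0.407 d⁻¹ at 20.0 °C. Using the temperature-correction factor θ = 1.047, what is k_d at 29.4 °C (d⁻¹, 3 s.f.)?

k_d(T₂) = k_d(T₁) · θ^(T₂−T₁) = 0.407 × 1.047^(29.4−20.0)
= 0.407 × 1.047^9.40 = 0.407 × 1.540 = 0.6267 d⁻¹.

k_d ≈ 0.627 d⁻¹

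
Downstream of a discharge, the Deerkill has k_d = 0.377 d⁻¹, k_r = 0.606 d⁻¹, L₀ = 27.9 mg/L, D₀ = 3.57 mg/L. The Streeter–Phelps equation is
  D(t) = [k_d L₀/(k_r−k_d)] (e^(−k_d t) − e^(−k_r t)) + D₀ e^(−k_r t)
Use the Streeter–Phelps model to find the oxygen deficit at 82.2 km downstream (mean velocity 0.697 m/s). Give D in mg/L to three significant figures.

Travel time t = x/v = 82.2 km / (0.697 m/s) = 82200 m / 0.697 m/s = 117900 s = 1.365 d.
k_d L₀/(k_r−k_d) = 0.377×27.9/(0.606−0.377) = 10.52/0.2290 = 45.93 mg/L.
e^(−k_d t) = e^(−0.377×1.365) = 0.5977; e^(−k_r t) = e^(−0.606×1.365) = 0.4373.
D = 45.93 × (0.5977 − 0.4373) + 3.57 × 0.4373 = 7.370 + 1.561 = 8.931 mg/L.

D ≈ 8.93 mg/L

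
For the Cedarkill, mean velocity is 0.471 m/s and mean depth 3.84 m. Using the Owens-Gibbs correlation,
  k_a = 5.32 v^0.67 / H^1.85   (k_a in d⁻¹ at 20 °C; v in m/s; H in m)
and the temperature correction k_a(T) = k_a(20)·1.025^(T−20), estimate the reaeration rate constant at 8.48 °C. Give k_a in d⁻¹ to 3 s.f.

k_a ≈ 0.201 d⁻¹

k_a(20) = 5.32 × 0.471^0.67 / 3.84^1.85 = 5.32 × 0.6038 / 12.05 = 0.2666 d⁻¹.
k_a(8.48) = 0.2666 × 1.025^(8.48−20) = 0.2666 × 0.7524 = 0.2006 d⁻¹.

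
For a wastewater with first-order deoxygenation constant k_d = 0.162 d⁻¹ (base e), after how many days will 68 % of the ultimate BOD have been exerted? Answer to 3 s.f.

y/L₀ = 1 − e^(−k_d t) = 0.68 ⇒ e^(−k_d t) = 0.320
t = −ln(0.320) / 0.162 = 1.139 / 0.162 = 7.034 d.

t ≈ 7.03 d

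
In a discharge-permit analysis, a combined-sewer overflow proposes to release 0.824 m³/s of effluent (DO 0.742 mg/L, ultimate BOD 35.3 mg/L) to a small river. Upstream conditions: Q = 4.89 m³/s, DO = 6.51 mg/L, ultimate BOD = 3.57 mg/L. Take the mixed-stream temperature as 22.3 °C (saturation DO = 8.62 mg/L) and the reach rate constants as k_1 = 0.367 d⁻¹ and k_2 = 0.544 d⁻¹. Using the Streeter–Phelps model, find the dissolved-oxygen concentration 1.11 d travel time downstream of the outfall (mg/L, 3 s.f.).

DO ≈ 5.01 mg/L

Mixed DO = (4.89×6.51 + 0.824×0.742)/(4.89+0.824) = 32.45/5.714 = 5.678 mg/L.
Mixed L₀ = (4.89×3.57 + 0.824×35.3)/(5.714) = 46.54/5.714 = 8.146 mg/L.
Initial deficit D₀ = C_s − DO₀ = 8.62 − 5.678 = 2.942 mg/L.
D(1.11) = [0.367×8.146/(0.544−0.367)](e^(−0.367×1.11) − e^(−0.544×1.11)) + 2.942 e^(−0.544×1.11)
= 16.89 × (0.6654 − 0.5467) + 2.942 × 0.5467 = 3.613 mg/L.
DO = 8.62 − 3.613 = 5.007 mg/L.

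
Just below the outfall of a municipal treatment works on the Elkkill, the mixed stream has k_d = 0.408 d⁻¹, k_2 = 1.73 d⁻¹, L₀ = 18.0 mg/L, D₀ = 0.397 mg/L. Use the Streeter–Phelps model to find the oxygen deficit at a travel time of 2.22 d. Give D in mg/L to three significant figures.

D ≈ 2.13 mg/L

k_d L₀/(k_2−k_d) = 0.408×18.0/(1.73−0.408) = 7.344/1.322 = 5.555 mg/L.
e^(−k_d t) = e^(−0.408×2.220) = 0.4042; e^(−k_2 t) = e^(−1.73×2.220) = 0.02148.
D = 5.555 × (0.4042 − 0.02148) + 0.397 × 0.02148 = 2.126 + 0.008528 = 2.135 mg/L.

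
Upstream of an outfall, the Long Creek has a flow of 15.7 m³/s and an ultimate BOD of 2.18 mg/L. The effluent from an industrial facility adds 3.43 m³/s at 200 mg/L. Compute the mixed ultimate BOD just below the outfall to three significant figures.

Flow-weighted mixing: C = (Q_r C_r + Q_w C_w)/(Q_r + Q_w)
= (15.7×2.18 + 3.43×200)/(15.7 + 3.43) = 720.2/19.13 = 37.65 mg/L.

37.6 mg/L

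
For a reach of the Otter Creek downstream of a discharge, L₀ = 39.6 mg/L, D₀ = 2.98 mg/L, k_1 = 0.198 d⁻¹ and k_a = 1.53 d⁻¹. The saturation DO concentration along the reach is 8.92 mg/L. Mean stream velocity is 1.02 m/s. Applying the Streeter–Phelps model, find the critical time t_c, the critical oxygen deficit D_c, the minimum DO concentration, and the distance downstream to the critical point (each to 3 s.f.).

t_c ≈ 1.01 d; D_c ≈ 4.20 mg/L; min DO ≈ 4.72 mg/L; x_c ≈ 88.6 km

With k_a/k_1 = 7.727 and 1 − D₀(k_a−k_1)/(k_1 L₀) = 0.4938,
t_c = ln(7.727 × 0.4938) / (1.53 − 0.198) = ln(3.815) / 1.332 = 1.339/1.332 = 1.005 d.
L(t_c) = L₀ e^(−k_1 t_c) = 39.6 × 0.8195 = 32.45 mg/L, and at the critical point k_a D_c = k_1 L, so D_c = (0.198/1.53) × 32.45 = 4.200 mg/L.
Minimum DO = C_s − D_c = 8.92 − 4.200 = 4.720 mg/L.
x_c = v t_c = 1.02 m/s × 1.005 d × 86400 s/d = 88590 m ≈ 88.6 km.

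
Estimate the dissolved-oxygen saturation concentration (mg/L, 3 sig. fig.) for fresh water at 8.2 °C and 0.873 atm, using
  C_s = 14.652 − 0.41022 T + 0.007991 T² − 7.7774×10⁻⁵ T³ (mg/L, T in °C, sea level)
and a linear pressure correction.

C_s ≈ 10.3 mg/L

At sea level: C_s = 14.652 − 0.41022×8.2 + 0.007991×8.2² − 7.7774×10⁻⁵×8.2³ = 11.78 mg/L.
Pressure correction: C_s' = 11.78 × 0.873 = 10.29 mg/L.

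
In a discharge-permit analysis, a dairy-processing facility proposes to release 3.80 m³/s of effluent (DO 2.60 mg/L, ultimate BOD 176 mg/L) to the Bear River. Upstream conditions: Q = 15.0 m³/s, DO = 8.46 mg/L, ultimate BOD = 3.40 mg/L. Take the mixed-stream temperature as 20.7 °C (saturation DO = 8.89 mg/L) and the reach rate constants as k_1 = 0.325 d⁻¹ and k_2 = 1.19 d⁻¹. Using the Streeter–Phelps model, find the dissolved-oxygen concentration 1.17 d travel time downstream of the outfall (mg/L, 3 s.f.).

Mixed DO = (15.0×8.46 + 3.80×2.60)/(15.0+3.80) = 136.8/18.80 = 7.276 mg/L.
Mixed L₀ = (15.0×3.40 + 3.80×176)/(18.80) = 719.8/18.80 = 38.29 mg/L.
Initial deficit D₀ = C_s − DO₀ = 8.89 − 7.276 = 1.614 mg/L.
D(1.17) = [0.325×38.29/(1.19−0.325)](e^(−0.325×1.17) − e^(−1.19×1.17)) + 1.614 e^(−1.19×1.17)
= 14.39 × (0.6837 − 0.2485) + 1.614 × 0.2485 = 6.662 mg/L.
DO = 8.89 − 6.662 = 2.228 mg/L.

DO ≈ 2.23 mg/L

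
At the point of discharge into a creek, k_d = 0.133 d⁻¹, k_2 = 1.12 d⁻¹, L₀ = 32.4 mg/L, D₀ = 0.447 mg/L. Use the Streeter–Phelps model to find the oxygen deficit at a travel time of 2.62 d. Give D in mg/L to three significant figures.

k_d L₀/(k_2−k_d) = 0.133×32.4/(1.12−0.133) = 4.309/0.9870 = 4.366 mg/L.
e^(−k_d t) = e^(−0.133×2.620) = 0.7058; e^(−k_2 t) = e^(−1.12×2.620) = 0.05316.
D = 4.366 × (0.7058 − 0.05316) + 0.447 × 0.05316 = 2.849 + 0.02376 = 2.873 mg/L.

D ≈ 2.87 mg/L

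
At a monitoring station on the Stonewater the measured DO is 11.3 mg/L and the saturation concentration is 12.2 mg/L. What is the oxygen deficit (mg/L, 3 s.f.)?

D = C_s − C = 12.2 − 11.3 = 0.900 mg/L.

D ≈ 0.900 mg/L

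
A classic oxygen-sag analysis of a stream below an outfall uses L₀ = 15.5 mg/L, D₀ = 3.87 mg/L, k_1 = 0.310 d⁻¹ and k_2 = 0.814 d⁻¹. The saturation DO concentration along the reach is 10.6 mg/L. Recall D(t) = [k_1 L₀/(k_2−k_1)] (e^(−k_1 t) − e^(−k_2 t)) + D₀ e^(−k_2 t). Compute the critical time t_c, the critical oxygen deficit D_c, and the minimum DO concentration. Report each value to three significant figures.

At the critical point dD/dt = 0, so k_1 L₀ e^(−k_1 t) = k_2 D. Substituting D(t) from the Streeter–Phelps equation and solving for t gives
t_c = ln[(k_2/k_1)(1 − D₀(k_2−k_1)/(k_1 L₀))] / (k_2−k_1).
Here k_2−k_1 = 0.5040 d⁻¹ and 1 − D₀(k_2−k_1)/(k_1 L₀) = 1 − 3.87×0.5040/(0.310×15.5) = 0.5941, so
t_c = ln(2.626 × 0.5941) / 0.5040 = 0.4446 / 0.5040 = 0.8822 d.
L(t_c) = L₀ e^(−k_1 t_c) = 15.5 × 0.7607 = 11.79 mg/L, and at the critical point k_2 D_c = k_1 L, so D_c = (0.310/0.814) × 11.79 = 4.491 mg/L.
Minimum DO = C_s − D_c = 10.6 − 4.491 = 6.109 mg/L.

t_c ≈ 0.882 d; D_c ≈ 4.49 mg/L; min DO ≈ 6.11 mg/L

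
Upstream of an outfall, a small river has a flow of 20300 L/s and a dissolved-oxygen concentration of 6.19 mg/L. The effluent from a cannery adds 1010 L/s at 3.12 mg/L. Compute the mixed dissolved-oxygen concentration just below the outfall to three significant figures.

6.04 mg/L

Flow-weighted mixing: C = (Q_r C_r + Q_w C_w)/(Q_r + Q_w)
= (20300×6.19 + 1010×3.12)/(20300 + 1010) = 128800/21310 = 6.044 mg/L.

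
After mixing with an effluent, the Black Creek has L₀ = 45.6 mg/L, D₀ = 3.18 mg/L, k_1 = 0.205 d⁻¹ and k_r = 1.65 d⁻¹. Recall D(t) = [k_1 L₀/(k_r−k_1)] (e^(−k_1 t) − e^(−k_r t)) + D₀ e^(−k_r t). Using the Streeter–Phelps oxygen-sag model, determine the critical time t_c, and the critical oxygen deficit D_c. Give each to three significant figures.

t_c = [1/(k_r−k_1)] ln[(k_r/k_1)(1 − D₀(k_r−k_1)/(k_1 L₀))]
= [1/(1.65−0.205)] ln[(1.65/0.205)(1 − 3.18×1.445/(0.205×45.6))]
= (1/1.445) ln[8.049 × 0.5084] = 0.6920 × ln(4.092) = 0.6920 × 1.409 = 0.9752 d.
L(t_c) = L₀ e^(−k_1 t_c) = 45.6 × 0.8188 = 37.34 mg/L, and at the critical point k_r D_c = k_1 L, so D_c = (0.205/1.65) × 37.34 = 4.639 mg/L.

t_c ≈ 0.975 d; D_c ≈ 4.64 mg/L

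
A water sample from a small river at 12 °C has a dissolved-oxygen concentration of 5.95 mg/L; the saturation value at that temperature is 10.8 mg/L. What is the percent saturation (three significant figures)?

% saturation = C/C_s × 100 = 5.95/10.8 × 100 = 55.1 %.

55.1 % saturation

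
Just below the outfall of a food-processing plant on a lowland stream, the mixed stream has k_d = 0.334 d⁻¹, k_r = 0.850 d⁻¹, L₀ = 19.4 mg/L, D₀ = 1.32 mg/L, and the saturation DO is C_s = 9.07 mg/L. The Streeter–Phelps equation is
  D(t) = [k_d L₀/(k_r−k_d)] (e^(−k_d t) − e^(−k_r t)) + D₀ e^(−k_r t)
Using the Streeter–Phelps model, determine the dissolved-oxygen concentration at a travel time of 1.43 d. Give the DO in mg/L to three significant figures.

k_d L₀/(k_r−k_d) = 0.334×19.4/(0.850−0.334) = 6.480/0.5160 = 12.56 mg/L.
e^(−k_d t) = e^(−0.334×1.430) = 0.6203; e^(−k_r t) = e^(−0.850×1.430) = 0.2966.
D = 12.56 × (0.6203 − 0.2966) + 1.32 × 0.2966 = 4.065 + 0.3915 = 4.456 mg/L.
DO = C_s − D = 9.07 − 4.456 = 4.614 mg/L.

DO ≈ 4.61 mg/L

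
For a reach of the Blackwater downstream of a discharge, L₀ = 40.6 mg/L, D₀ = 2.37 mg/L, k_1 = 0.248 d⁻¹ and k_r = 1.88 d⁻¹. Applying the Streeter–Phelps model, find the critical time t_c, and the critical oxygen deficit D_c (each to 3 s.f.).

With k_r/k_1 = 7.581 and 1 − D₀(k_r−k_1)/(k_1 L₀) = 0.6159,
t_c = ln(7.581 × 0.6159) / (1.88 − 0.248) = ln(4.669) / 1.632 = 1.541/1.632 = 0.9442 d.
D_c = (k_1/k_r) L₀ e^(−k_1 t_c) = (0.248/1.88) × 40.6 × e^(−0.248×0.9442) = 0.1319 × 40.6 × 0.7912 = 4.238 mg/L.

t_c ≈ 0.944 d; D_c ≈ 4.24 mg/L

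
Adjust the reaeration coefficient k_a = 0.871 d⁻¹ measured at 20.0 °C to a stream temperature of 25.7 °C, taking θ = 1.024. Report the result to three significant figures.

k_a ≈ 0.997 d⁻¹

k_a(T₂) = k_a(T₁) · θ^(T₂−T₁) = 0.871 × 1.024^(25.7−20.0)
= 0.871 × 1.024^5.70 = 0.871 × 1.145 = 0.9971 d⁻¹.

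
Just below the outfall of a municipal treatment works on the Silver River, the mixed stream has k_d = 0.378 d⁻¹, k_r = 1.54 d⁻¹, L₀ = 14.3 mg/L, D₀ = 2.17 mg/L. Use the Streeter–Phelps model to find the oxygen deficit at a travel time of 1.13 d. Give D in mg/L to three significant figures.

k_d L₀/(k_r−k_d) = 0.378×14.3/(1.54−0.378) = 5.405/1.162 = 4.652 mg/L.
e^(−k_d t) = e^(−0.378×1.130) = 0.6524; e^(−k_r t) = e^(−1.54×1.130) = 0.1755.
D = 4.652 × (0.6524 − 0.1755) + 2.17 × 0.1755 = 2.218 + 0.3808 = 2.599 mg/L.

D ≈ 2.60 mg/L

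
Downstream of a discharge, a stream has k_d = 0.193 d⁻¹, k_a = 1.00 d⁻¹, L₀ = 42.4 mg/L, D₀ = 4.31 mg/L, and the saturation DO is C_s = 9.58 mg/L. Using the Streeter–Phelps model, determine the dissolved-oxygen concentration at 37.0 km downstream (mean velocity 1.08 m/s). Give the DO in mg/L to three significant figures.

DO ≈ 4.11 mg/L

Travel time t = x/v = 37.0 km / (1.08 m/s) = 37000 m / 1.08 m/s = 34260 s = 0.3965 d.
k_d L₀/(k_a−k_d) = 0.193×42.4/(1.00−0.193) = 8.183/0.8070 = 10.14 mg/L.
e^(−k_d t) = e^(−0.193×0.3965) = 0.9263; e^(−k_a t) = e^(−1.00×0.3965) = 0.6727.
D = 10.14 × (0.9263 − 0.6727) + 4.31 × 0.6727 = 2.572 + 2.899 = 5.471 mg/L.
DO = C_s − D = 9.58 − 5.471 = 4.109 mg/L.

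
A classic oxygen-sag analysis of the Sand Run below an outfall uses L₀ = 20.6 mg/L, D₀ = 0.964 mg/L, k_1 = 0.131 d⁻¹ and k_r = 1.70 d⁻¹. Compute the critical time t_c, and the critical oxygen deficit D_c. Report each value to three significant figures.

At the critical point dD/dt = 0, so k_1 L₀ e^(−k_1 t) = k_r D. Substituting D(t) from the Streeter–Phelps equation and solving for t gives
t_c = ln[(k_r/k_1)(1 − D₀(k_r−k_1)/(k_1 L₀))] / (k_r−k_1).
Here k_r−k_1 = 1.569 d⁻¹ and 1 − D₀(k_r−k_1)/(k_1 L₀) = 1 − 0.964×1.569/(0.131×20.6) = 0.4395, so
t_c = ln(12.98 × 0.4395) / 1.569 = 1.741 / 1.569 = 1.110 d.
L(t_c) = L₀ e^(−k_1 t_c) = 20.6 × 0.8647 = 17.81 mg/L, and at the critical point k_r D_c = k_1 L, so D_c = (0.131/1.70) × 17.81 = 1.373 mg/L.

t_c ≈ 1.11 d; D_c ≈ 1.37 mg/L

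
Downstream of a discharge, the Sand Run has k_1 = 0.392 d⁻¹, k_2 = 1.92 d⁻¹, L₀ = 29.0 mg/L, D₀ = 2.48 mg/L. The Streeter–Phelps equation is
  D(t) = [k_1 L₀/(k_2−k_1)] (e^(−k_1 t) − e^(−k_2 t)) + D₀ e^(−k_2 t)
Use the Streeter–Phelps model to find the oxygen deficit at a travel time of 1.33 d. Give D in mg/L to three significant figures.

k_1 L₀/(k_2−k_1) = 0.392×29.0/(1.92−0.392) = 11.37/1.528 = 7.440 mg/L.
e^(−k_1 t) = e^(−0.392×1.330) = 0.5937; e^(−k_2 t) = e^(−1.92×1.330) = 0.07780.
D = 7.440 × (0.5937 − 0.07780) + 2.48 × 0.07780 = 3.838 + 0.1929 = 4.031 mg/L.

D ≈ 4.03 mg/L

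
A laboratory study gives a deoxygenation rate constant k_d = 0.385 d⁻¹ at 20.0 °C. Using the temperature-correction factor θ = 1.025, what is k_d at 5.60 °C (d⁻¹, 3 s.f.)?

k_d(T₂) = k_d(T₁) · θ^(T₂−T₁) = 0.385 × 1.025^(5.60−20.0)
= 0.385 × 1.025^-14.4 = 0.385 × 0.7008 = 0.2698 d⁻¹.

k_d ≈ 0.270 d⁻¹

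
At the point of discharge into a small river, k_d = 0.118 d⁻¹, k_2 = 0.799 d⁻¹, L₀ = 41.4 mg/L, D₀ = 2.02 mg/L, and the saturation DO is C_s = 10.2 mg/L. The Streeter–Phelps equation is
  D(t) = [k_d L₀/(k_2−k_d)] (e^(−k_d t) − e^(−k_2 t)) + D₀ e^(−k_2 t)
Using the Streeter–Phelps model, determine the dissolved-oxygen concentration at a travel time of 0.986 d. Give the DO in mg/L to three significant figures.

DO ≈ 6.16 mg/L

k_d L₀/(k_2−k_d) = 0.118×41.4/(0.799−0.118) = 4.885/0.6810 = 7.174 mg/L.
e^(−k_d t) = e^(−0.118×0.9860) = 0.8902; e^(−k_2 t) = e^(−0.799×0.9860) = 0.4548.
D = 7.174 × (0.8902 − 0.4548) + 2.02 × 0.4548 = 3.123 + 0.9188 = 4.042 mg/L.
DO = C_s − D = 10.2 − 4.042 = 6.158 mg/L.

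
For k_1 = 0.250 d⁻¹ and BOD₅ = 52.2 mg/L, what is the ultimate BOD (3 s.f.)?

BOD₅ = L₀(1 − e^(−5k_1)) ⇒ L₀ = BOD₅ / (1 − e^(−5×0.250))
= 52.2 / (1 − 0.2865) = 52.2 / 0.7135 = 73.16 mg/L.

L₀ ≈ 73.2 mg/L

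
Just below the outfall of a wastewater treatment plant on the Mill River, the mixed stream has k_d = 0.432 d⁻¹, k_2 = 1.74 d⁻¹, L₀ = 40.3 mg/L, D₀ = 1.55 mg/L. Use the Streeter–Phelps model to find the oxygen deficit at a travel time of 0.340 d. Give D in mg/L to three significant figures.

k_d L₀/(k_2−k_d) = 0.432×40.3/(1.74−0.432) = 17.41/1.308 = 13.31 mg/L.
e^(−k_d t) = e^(−0.432×0.3400) = 0.8634; e^(−k_2 t) = e^(−1.74×0.3400) = 0.5534.
D = 13.31 × (0.8634 − 0.5534) + 1.55 × 0.5534 = 4.126 + 0.8578 = 4.983 mg/L.

D ≈ 4.98 mg/L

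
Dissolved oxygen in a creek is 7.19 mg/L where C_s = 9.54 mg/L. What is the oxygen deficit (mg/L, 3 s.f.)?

D = C_s − C = 9.54 − 7.19 = 2.35 mg/L.

D ≈ 2.35 mg/L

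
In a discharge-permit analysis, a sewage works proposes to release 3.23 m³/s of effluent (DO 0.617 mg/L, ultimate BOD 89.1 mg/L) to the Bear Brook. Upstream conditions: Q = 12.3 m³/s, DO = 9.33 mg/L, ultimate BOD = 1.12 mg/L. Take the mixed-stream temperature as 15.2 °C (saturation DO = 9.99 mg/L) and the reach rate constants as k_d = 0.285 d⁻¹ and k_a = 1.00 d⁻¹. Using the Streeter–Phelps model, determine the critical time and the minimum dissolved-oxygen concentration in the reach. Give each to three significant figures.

Mixed DO = (12.3×9.33 + 3.23×0.617)/(12.3+3.23) = 116.8/15.53 = 7.518 mg/L.
Mixed L₀ = (12.3×1.12 + 3.23×89.1)/(15.53) = 301.6/15.53 = 19.42 mg/L.
Initial deficit D₀ = C_s − DO₀ = 9.99 − 7.518 = 2.472 mg/L.
t_c = (1/0.7150) ln[(1.00/0.285)(1 − 2.472×0.7150/(0.285×19.42))] = 1.399 × ln(2.388) = 1.217 d.
D_c = (0.285/1.00) × 19.42 × e^(−0.285×1.217) = 0.2850 × 19.42 × 0.7068 = 3.912 mg/L.
Minimum DO = 9.99 − 3.912 = 6.078 mg/L.

t_c ≈ 1.22 d; minimum DO ≈ 6.08 mg/L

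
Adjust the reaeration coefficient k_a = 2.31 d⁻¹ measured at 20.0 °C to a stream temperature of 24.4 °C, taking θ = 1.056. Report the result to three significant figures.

k_a ≈ 2.94 d⁻¹

k_a(T₂) = k_a(T₁) · θ^(T₂−T₁) = 2.31 × 1.056^(24.4−20.0)
= 2.31 × 1.056^4.40 = 2.31 × 1.271 = 2.936 d⁻¹.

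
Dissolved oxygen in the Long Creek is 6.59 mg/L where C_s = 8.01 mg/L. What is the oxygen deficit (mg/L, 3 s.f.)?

D ≈ 1.42 mg/L

D = C_s − C = 8.01 − 6.59 = 1.42 mg/L.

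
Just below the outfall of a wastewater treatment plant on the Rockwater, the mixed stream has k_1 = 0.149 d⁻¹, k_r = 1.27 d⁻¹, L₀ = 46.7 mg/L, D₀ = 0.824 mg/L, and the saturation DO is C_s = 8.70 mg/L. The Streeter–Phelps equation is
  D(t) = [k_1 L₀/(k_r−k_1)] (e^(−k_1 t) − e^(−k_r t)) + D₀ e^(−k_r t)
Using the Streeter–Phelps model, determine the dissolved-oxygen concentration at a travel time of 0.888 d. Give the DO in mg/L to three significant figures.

k_1 L₀/(k_r−k_1) = 0.149×46.7/(1.27−0.149) = 6.958/1.121 = 6.207 mg/L.
e^(−k_1 t) = e^(−0.149×0.8880) = 0.8761; e^(−k_r t) = e^(−1.27×0.8880) = 0.3238.
D = 6.207 × (0.8761 − 0.3238) + 0.824 × 0.3238 = 3.428 + 0.2668 = 3.695 mg/L.
DO = C_s − D = 8.70 − 3.695 = 5.005 mg/L.

DO ≈ 5.00 mg/L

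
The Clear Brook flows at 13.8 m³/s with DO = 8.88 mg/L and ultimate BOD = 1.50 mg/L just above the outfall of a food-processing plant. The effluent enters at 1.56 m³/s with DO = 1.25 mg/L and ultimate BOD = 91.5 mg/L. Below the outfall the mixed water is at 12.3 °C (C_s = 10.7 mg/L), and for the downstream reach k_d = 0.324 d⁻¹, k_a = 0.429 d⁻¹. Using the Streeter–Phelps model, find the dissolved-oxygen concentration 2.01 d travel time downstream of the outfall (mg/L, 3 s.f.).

DO ≈ 6.35 mg/L

Mixed DO = (13.8×8.88 + 1.56×1.25)/(13.8+1.56) = 124.5/15.36 = 8.105 mg/L.
Mixed L₀ = (13.8×1.50 + 1.56×91.5)/(15.36) = 163.4/15.36 = 10.64 mg/L.
Initial deficit D₀ = C_s − DO₀ = 10.7 − 8.105 = 2.595 mg/L.
D(2.01) = [0.324×10.64/(0.429−0.324)](e^(−0.324×2.01) − e^(−0.429×2.01)) + 2.595 e^(−0.429×2.01)
= 32.83 × (0.5214 − 0.4222) + 2.595 × 0.4222 = 4.353 mg/L.
DO = 10.7 − 4.353 = 6.347 mg/L.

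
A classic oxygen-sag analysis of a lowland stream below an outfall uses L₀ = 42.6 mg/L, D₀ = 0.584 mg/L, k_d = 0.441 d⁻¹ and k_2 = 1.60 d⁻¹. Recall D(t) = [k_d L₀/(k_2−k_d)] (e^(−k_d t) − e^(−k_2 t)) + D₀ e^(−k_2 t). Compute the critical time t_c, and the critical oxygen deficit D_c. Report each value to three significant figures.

At the critical point dD/dt = 0, so k_d L₀ e^(−k_d t) = k_2 D. Substituting D(t) from the Streeter–Phelps equation and solving for t gives
t_c = ln[(k_2/k_d)(1 − D₀(k_2−k_d)/(k_d L₀))] / (k_2−k_d).
Here k_2−k_d = 1.159 d⁻¹ and 1 − D₀(k_2−k_d)/(k_d L₀) = 1 − 0.584×1.159/(0.441×42.6) = 0.9640, so
t_c = ln(3.628 × 0.9640) / 1.159 = 1.252 / 1.159 = 1.080 d.
L(t_c) = L₀ e^(−k_d t_c) = 42.6 × 0.6210 = 26.46 mg/L, and at the critical point k_2 D_c = k_d L, so D_c = (0.441/1.60) × 26.46 = 7.292 mg/L.

t_c ≈ 1.08 d; D_c ≈ 7.29 mg/L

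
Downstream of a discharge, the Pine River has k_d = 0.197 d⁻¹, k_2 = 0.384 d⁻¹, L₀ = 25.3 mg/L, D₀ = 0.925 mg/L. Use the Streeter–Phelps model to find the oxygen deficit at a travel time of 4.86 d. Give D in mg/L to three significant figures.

D ≈ 6.25 mg/L

k_d L₀/(k_2−k_d) = 0.197×25.3/(0.384−0.197) = 4.984/0.1870 = 26.65 mg/L.
e^(−k_d t) = e^(−0.197×4.860) = 0.3839; e^(−k_2 t) = e^(−0.384×4.860) = 0.1547.
D = 26.65 × (0.3839 − 0.1547) + 0.925 × 0.1547 = 6.108 + 0.1431 = 6.251 mg/L.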